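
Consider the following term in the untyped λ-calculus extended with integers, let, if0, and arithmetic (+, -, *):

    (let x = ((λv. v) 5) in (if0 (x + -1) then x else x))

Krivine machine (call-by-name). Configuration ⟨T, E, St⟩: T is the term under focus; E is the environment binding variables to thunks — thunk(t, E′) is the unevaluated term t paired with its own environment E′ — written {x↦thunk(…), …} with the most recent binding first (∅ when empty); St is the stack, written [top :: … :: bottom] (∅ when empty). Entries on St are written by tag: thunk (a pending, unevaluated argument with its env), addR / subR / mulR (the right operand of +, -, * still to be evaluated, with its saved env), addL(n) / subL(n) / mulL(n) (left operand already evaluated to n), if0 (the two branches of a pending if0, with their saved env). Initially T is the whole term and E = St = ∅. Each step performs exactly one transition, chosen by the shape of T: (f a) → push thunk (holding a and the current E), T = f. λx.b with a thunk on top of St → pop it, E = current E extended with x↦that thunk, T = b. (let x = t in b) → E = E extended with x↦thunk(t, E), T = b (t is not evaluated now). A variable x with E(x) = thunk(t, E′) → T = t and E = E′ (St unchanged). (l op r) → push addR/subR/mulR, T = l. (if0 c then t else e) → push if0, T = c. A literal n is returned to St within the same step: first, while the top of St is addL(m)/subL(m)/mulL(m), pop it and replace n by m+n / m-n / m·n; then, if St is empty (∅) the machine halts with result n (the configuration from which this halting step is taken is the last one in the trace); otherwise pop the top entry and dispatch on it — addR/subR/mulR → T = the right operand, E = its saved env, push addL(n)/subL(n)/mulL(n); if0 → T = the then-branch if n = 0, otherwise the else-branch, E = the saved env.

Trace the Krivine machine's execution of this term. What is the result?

t=0: <T=(let x = ((λv. v) 5) in (if0 (x + -1) then x else x)), E=∅, St=∅>
t=1: <T=(if0 (x + -1) then x else x), E={x↦thunk(((λv. v) 5), ∅)}, St=∅>
t=2: <T=(x + -1), E={x↦thunk(((λv. v) 5), ∅)}, St=[if0]>
t=3: <T=x, E={x↦thunk(((λv. v) 5), ∅)}, St=[addR :: if0]>
t=4: <T=((λv. v) 5), E=∅, St=[addR :: if0]>
t=5: <T=(λv. v), E=∅, St=[thunk :: addR :: if0]>
t=6: <T=v, E={v↦thunk(5, ∅)}, St=[addR :: if0]>
t=7: <T=5, E=∅, St=[addR :: if0]>
t=8: <T=-1, E={x↦thunk(((λv. v) 5), ∅)}, St=[addL(5) :: if0]>
t=9: <T=x, E={x↦thunk(((λv. v) 5), ∅)}, St=∅>
t=10: <T=((λv. v) 5), E=∅, St=∅>
t=11: <T=(λv. v), E=∅, St=[thunk]>
t=12: <T=v, E={v↦thunk(5, ∅)}, St=∅>
t=13: <T=5, E=∅, St=∅>
→ final value 5

Answer: 5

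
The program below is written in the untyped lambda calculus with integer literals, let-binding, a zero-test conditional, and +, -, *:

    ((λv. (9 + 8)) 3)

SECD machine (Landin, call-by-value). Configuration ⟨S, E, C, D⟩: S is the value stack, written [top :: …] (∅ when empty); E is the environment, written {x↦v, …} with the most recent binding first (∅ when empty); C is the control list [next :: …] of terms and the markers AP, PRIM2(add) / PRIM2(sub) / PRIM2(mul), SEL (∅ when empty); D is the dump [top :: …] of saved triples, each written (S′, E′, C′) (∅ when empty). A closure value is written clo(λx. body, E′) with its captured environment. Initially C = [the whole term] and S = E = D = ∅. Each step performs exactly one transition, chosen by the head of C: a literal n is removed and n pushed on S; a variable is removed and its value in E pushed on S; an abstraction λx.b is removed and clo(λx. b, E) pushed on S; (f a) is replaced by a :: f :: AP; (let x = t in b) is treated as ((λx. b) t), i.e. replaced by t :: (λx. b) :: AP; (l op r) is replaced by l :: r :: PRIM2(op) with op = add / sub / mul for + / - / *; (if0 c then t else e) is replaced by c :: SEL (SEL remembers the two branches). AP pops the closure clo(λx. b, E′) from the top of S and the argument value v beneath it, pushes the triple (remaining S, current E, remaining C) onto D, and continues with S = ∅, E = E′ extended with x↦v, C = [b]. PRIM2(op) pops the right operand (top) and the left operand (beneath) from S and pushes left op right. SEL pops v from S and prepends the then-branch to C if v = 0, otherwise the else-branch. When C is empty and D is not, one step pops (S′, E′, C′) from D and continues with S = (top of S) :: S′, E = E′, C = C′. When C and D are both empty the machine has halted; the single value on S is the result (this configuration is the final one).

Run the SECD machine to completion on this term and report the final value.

Answer: 17

Execution trace:
step 0: ⟨S=∅; E=∅; C=[((λv. (9 + 8)) 3)]; D=∅⟩
step 1: ⟨S=∅; E=∅; C=[3 :: (λv. (9 + 8)) :: AP]; D=∅⟩
step 2: ⟨S=[3]; E=∅; C=[(λv. (9 + 8)) :: AP]; D=∅⟩
step 3: ⟨S=[clo(λv. (9 + 8), ∅) :: 3]; E=∅; C=[AP]; D=∅⟩
step 4: ⟨S=∅; E={v↦3}; C=[(9 + 8)]; D=[(∅, ∅, ∅)]⟩
step 5: ⟨S=∅; E={v↦3}; C=[9 :: 8 :: PRIM2(add)]; D=[(∅, ∅, ∅)]⟩
step 6: ⟨S=[9]; E={v↦3}; C=[8 :: PRIM2(add)]; D=[(∅, ∅, ∅)]⟩
step 7: ⟨S=[8 :: 9]; E={v↦3}; C=[PRIM2(add)]; D=[(∅, ∅, ∅)]⟩
step 8: ⟨S=[17]; E={v↦3}; C=∅; D=[(∅, ∅, ∅)]⟩
step 9: ⟨S=[17]; E=∅; C=∅; D=∅⟩
→ final value 17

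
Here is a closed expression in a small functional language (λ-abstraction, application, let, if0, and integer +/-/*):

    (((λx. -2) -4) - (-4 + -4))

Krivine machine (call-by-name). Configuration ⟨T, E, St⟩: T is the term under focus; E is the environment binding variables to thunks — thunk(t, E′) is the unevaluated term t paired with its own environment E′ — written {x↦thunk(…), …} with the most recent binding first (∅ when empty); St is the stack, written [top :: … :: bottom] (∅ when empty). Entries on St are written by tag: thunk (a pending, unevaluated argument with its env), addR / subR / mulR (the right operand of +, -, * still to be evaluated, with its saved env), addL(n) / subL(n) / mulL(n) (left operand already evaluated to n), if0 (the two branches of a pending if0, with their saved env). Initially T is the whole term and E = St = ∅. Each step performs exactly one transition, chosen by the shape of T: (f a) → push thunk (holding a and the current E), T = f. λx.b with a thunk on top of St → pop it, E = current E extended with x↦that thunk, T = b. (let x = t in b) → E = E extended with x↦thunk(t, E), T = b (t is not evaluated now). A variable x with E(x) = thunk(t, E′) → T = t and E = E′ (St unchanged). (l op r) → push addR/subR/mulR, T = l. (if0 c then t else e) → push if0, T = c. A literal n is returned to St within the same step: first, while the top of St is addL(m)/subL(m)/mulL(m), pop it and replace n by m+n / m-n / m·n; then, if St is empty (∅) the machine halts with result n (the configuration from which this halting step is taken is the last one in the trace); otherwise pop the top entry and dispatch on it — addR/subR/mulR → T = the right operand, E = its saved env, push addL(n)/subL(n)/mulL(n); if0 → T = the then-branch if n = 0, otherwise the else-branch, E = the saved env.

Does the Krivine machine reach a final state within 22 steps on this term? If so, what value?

step 0: [T=(((λx. -2) -4) - (-4 + -4)) | E=∅ | St=∅]
step 1: [T=((λx. -2) -4) | E=∅ | St=[subR]]
step 2: [T=(λx. -2) | E=∅ | St=[thunk :: subR]]
step 3: [T=-2 | E={x↦thunk(-4, ∅)} | St=[subR]]
step 4: [T=(-4 + -4) | E=∅ | St=[subL(-2)]]
step 5: [T=-4 | E=∅ | St=[addR :: subL(-2)]]
step 6: [T=-4 | E=∅ | St=[addL(-4) :: subL(-2)]]
→ final value 6

Answer: 6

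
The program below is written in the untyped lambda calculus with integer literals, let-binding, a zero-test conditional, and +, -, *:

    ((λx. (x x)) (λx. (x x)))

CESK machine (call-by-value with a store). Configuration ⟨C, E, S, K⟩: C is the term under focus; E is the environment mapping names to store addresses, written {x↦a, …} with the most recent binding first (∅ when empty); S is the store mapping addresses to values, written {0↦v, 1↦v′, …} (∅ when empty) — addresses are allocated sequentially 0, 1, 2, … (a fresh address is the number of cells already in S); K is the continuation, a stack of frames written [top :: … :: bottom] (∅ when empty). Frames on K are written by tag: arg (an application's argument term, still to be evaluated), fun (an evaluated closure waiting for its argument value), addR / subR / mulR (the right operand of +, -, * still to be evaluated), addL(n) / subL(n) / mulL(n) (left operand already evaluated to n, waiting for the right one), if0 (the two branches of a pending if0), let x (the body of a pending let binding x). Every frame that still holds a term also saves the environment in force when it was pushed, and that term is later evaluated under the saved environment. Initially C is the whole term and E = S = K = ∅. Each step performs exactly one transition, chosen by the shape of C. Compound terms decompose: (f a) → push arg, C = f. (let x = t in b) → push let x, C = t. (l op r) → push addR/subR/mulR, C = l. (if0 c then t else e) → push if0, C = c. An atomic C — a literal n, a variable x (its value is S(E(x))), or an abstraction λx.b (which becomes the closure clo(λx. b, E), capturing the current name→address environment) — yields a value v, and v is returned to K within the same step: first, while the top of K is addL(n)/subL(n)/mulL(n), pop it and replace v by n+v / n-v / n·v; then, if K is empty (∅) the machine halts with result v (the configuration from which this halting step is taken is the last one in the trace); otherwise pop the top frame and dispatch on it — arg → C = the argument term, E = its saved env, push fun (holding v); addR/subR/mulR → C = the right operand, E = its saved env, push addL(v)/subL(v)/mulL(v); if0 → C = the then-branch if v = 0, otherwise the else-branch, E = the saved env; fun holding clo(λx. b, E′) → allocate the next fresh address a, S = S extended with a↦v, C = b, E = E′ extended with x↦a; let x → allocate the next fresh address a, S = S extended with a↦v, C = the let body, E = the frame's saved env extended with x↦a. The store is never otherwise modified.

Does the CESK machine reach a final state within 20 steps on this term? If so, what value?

0. [C=((λx. (x x)) (λx. (x x))) | E=∅ | S=∅ | K=∅]
1. [C=(λx. (x x)) | E=∅ | S=∅ | K=[arg]]
2. [C=(λx. (x x)) | E=∅ | S=∅ | K=[fun]]
3. [C=(x x) | E={x↦0} | S={0↦clo(λx. (x x), ∅)} | K=∅]
4. [C=x | E={x↦0} | S={0↦clo(λx. (x x), ∅)} | K=[arg]]
5. [C=x | E={x↦0} | S={0↦clo(λx. (x x), ∅)} | K=[fun]]
6. [C=(x x) | E={x↦1} | S={0↦clo(λx. (x x), ∅), 1↦clo(λx. (x x), ∅)} | K=∅]
7. [C=x | E={x↦1} | S={0↦clo(λx. (x x), ∅), 1↦clo(λx. (x x), ∅)} | K=[arg]]
8. [C=x | E={x↦1} | S={0↦clo(λx. (x x), ∅), 1↦clo(λx. (x x), ∅)} | K=[fun]]
9. [C=(x x) | E={x↦2} | S={0↦clo(λx. (x x), ∅), 1↦clo(λx. (x x), ∅), 2↦clo(λx. (x x), ∅)} | K=∅]
10. [C=x | E={x↦2} | S={0↦clo(λx. (x x), ∅), 1↦clo(λx. (x x), ∅), 2↦clo(λx. (x x), ∅)} | K=[arg]]
11. [C=x | E={x↦2} | S={0↦clo(λx. (x x), ∅), 1↦clo(λx. (x x), ∅), 2↦clo(λx. (x x), ∅)} | K=[fun]]
12. [C=(x x) | E={x↦3} | S={0↦clo(λx. (x x), ∅), 1↦clo(λx. (x x), ∅), 2↦clo(λx. (x x), ∅), 3↦clo(λx. (x x), ∅)} | K=∅]
13. [C=x | E={x↦3} | S={0↦clo(λx. (x x), ∅), 1↦clo(λx. (x x), ∅), 2↦clo(λx. (x x), ∅), 3↦clo(λx. (x x), ∅)} | K=[arg]]
14. [C=x | E={x↦3} | S={0↦clo(λx. (x x), ∅), 1↦clo(λx. (x x), ∅), 2↦clo(λx. (x x), ∅), 3↦clo(λx. (x x), ∅)} | K=[fun]]
15. [C=(x x) | E={x↦4} | S={0↦clo(λx. (x x), ∅), 1↦clo(λx. (x x), ∅), 2↦clo(λx. (x x), ∅), 3↦clo(λx. (x x), ∅), 4↦clo(λx. (x x), ∅)} | K=∅]
16. [C=x | E={x↦4} | S={0↦clo(λx. (x x), ∅), 1↦clo(λx. (x x), ∅), 2↦clo(λx. (x x), ∅), 3↦clo(λx. (x x), ∅), 4↦clo(λx. (x x), ∅)} | K=[arg]]
17. [C=x | E={x↦4} | S={0↦clo(λx. (x x), ∅), 1↦clo(λx. (x x), ∅), 2↦clo(λx. (x x), ∅), 3↦clo(λx. (x x), ∅), 4↦clo(λx. (x x), ∅)} | K=[fun]]
18. [C=(x x) | E={x↦5} | S={0↦clo(λx. (x x), ∅), 1↦clo(λx. (x x), ∅), 2↦clo(λx. (x x), ∅), 3↦clo(λx. (x x), ∅), 4↦clo(λx. (x x), ∅), 5↦clo(λx. (x x), ∅)} | K=∅]
19. [C=x | E={x↦5} | S={0↦clo(λx. (x x), ∅), 1↦clo(λx. (x x), ∅), 2↦clo(λx. (x x), ∅), 3↦clo(λx. (x x), ∅), 4↦clo(λx. (x x), ∅), 5↦clo(λx. (x x), ∅)} | K=[arg]]
20. [C=x | E={x↦5} | S={0↦clo(λx. (x x), ∅), 1↦clo(λx. (x x), ∅), 2↦clo(λx. (x x), ∅), 3↦clo(λx. (x x), ∅), 4↦clo(λx. (x x), ∅), 5↦clo(λx. (x x), ∅)} | K=[fun]]
→ 20 transitions taken and the configuration is still not final: no result within 20 steps

Answer: DIVERGES (no final state within 20 steps)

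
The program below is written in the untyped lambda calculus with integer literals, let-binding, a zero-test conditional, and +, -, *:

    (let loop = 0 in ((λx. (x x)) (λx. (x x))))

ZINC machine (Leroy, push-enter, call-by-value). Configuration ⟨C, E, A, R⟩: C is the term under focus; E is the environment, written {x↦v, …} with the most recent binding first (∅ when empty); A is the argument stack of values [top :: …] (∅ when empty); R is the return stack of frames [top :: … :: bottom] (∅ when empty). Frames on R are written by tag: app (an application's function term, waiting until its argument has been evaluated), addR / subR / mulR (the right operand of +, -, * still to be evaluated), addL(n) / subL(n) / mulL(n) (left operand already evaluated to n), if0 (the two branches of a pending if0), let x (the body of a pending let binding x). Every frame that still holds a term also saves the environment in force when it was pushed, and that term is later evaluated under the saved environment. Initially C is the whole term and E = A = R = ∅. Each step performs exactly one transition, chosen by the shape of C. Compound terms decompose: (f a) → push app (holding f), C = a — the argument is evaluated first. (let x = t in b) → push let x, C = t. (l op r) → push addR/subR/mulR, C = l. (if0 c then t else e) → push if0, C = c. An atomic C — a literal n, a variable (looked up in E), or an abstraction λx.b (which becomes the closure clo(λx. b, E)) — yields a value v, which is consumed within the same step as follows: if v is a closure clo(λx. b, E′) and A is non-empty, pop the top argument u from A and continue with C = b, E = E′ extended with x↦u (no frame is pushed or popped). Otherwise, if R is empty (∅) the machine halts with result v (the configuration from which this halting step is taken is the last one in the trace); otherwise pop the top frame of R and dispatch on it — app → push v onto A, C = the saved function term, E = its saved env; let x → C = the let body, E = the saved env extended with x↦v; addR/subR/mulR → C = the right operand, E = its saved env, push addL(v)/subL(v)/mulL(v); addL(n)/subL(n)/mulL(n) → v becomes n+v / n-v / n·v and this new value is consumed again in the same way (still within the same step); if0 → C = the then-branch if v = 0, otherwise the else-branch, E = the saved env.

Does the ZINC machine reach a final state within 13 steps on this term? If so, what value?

Answer: DIVERGES (no final state within 13 steps)

Machine steps:
step 0: ⟨C=(let loop = 0 in ((λx. (x x)) (λx. (x x)))); E=∅; A=∅; R=∅⟩
step 1: ⟨C=0; E=∅; A=∅; R=[let loop]⟩
step 2: ⟨C=((λx. (x x)) (λx. (x x))); E={loop↦0}; A=∅; R=∅⟩
step 3: ⟨C=(λx. (x x)); E={loop↦0}; A=∅; R=[app]⟩
step 4: ⟨C=(λx. (x x)); E={loop↦0}; A=[clo(λx. (x x), {loop↦0})]; R=∅⟩
step 5: ⟨C=(x x); E={x↦clo(λx. (x x), {loop↦0}), loop↦0}; A=∅; R=∅⟩
step 6: ⟨C=x; E={x↦clo(λx. (x x), {loop↦0}), loop↦0}; A=∅; R=[app]⟩
step 7: ⟨C=x; E={x↦clo(λx. (x x), {loop↦0}), loop↦0}; A=[clo(λx. (x x), {loop↦0})]; R=∅⟩
… configuration repeats with period 3 (steps 5–7 recur indefinitely) …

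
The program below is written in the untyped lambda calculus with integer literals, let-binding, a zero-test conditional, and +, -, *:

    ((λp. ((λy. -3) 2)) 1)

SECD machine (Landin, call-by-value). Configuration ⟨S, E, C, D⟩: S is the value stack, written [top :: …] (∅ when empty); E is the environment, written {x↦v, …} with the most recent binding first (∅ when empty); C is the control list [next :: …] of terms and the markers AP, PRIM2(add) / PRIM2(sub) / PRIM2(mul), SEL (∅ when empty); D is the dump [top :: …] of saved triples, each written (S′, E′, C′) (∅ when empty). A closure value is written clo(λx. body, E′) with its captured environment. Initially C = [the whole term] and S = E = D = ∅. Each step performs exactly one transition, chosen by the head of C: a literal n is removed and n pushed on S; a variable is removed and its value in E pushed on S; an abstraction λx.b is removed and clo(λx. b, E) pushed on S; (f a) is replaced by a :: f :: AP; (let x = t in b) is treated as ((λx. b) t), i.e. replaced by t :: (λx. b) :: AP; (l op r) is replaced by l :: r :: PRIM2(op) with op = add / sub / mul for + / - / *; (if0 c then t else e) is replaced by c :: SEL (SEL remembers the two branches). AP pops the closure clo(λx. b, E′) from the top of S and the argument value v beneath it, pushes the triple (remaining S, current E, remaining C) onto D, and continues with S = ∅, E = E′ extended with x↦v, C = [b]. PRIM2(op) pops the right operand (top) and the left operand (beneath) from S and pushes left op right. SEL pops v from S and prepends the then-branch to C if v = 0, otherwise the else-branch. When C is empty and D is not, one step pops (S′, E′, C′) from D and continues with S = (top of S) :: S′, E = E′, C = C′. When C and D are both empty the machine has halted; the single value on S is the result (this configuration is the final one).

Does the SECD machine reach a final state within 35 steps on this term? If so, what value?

0. <S=∅, E=∅, C=[((λp. ((λy. -3) 2)) 1)], D=∅>
1. <S=∅, E=∅, C=[1 :: (λp. ((λy. -3) 2)) :: AP], D=∅>
2. <S=[1], E=∅, C=[(λp. ((λy. -3) 2)) :: AP], D=∅>
3. <S=[clo(λp. ((λy. -3) 2), ∅) :: 1], E=∅, C=[AP], D=∅>
4. <S=∅, E={p↦1}, C=[((λy. -3) 2)], D=[(∅, ∅, ∅)]>
5. <S=∅, E={p↦1}, C=[2 :: (λy. -3) :: AP], D=[(∅, ∅, ∅)]>
6. <S=[2], E={p↦1}, C=[(λy. -3) :: AP], D=[(∅, ∅, ∅)]>
7. <S=[clo(λy. -3, {p↦1}) :: 2], E={p↦1}, C=[AP], D=[(∅, ∅, ∅)]>
8. <S=∅, E={y↦2, p↦1}, C=[-3], D=[(∅, {p↦1}, ∅) :: (∅, ∅, ∅)]>
9. <S=[-3], E={y↦2, p↦1}, C=∅, D=[(∅, {p↦1}, ∅) :: (∅, ∅, ∅)]>
10. <S=[-3], E={p↦1}, C=∅, D=[(∅, ∅, ∅)]>
11. <S=[-3], E=∅, C=∅, D=∅>
→ final value -3

Answer: -3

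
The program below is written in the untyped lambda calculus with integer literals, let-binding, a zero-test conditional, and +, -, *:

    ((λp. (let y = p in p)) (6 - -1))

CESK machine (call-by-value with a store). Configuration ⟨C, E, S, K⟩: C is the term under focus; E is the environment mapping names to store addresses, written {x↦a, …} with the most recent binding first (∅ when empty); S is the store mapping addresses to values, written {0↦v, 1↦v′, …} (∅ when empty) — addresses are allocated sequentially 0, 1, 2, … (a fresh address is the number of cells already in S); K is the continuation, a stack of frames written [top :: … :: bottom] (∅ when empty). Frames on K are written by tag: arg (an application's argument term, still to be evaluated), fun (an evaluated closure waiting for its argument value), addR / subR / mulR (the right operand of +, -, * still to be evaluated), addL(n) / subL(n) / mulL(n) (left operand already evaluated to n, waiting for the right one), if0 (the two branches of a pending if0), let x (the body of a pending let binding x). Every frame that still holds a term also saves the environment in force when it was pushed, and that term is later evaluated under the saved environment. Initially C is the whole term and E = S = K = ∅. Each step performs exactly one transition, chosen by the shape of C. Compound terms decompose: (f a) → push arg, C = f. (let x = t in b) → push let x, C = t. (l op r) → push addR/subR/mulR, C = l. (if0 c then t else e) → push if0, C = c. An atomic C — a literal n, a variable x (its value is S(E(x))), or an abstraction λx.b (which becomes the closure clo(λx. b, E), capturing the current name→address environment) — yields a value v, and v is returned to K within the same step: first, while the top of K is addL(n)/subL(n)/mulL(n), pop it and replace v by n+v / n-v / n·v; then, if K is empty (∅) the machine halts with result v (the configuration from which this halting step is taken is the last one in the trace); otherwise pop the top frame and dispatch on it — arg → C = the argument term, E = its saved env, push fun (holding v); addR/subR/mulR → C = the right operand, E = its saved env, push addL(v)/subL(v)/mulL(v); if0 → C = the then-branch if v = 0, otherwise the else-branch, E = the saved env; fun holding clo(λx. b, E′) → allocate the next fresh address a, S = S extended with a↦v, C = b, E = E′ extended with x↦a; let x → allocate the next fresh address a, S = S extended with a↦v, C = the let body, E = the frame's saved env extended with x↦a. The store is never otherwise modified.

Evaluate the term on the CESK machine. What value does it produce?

t=0: ⟨C=((λp. (let y = p in p)) (6 - -1)); E=∅; S=∅; K=∅⟩
t=1: ⟨C=(λp. (let y = p in p)); E=∅; S=∅; K=[arg]⟩
t=2: ⟨C=(6 - -1); E=∅; S=∅; K=[fun]⟩
t=3: ⟨C=6; E=∅; S=∅; K=[subR :: fun]⟩
t=4: ⟨C=-1; E=∅; S=∅; K=[subL(6) :: fun]⟩
t=5: ⟨C=(let y = p in p); E={p↦0}; S={0↦7}; K=∅⟩
t=6: ⟨C=p; E={p↦0}; S={0↦7}; K=[let y]⟩
t=7: ⟨C=p; E={y↦1, p↦0}; S={0↦7, 1↦7}; K=∅⟩
→ final value 7

Answer: 7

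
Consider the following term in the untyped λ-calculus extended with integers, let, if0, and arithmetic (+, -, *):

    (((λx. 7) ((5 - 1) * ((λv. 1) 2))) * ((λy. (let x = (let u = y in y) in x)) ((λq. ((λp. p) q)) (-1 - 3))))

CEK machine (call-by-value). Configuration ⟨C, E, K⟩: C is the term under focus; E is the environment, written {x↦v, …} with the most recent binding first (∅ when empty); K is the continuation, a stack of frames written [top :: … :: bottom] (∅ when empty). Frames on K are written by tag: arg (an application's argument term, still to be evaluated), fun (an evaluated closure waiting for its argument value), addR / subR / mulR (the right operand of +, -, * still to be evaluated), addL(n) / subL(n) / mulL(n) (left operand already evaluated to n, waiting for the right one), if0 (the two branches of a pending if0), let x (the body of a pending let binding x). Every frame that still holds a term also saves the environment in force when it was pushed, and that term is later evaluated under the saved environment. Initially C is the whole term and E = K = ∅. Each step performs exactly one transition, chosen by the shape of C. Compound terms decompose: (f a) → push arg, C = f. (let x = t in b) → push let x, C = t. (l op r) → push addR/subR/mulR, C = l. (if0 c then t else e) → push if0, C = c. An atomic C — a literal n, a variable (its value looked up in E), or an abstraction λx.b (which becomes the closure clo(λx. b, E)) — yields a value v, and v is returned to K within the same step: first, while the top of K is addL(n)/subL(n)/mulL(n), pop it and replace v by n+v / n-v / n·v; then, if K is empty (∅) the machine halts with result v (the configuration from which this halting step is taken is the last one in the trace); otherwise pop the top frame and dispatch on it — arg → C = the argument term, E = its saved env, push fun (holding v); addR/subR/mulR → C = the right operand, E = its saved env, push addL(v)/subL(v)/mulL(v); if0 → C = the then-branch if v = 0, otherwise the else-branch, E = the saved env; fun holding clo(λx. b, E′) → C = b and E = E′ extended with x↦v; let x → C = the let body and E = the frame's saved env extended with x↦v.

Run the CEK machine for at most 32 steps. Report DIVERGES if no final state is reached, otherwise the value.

0. [C=(((λx. 7) ((5 - 1) * ((λv. 1) 2))) * ((λy. (let x = (let u = y in y) in x)) ((λq. ((λp. p) q)) (-1 - 3)))) | E=∅ | K=∅]
1. [C=((λx. 7) ((5 - 1) * ((λv. 1) 2))) | E=∅ | K=[mulR]]
2. [C=(λx. 7) | E=∅ | K=[arg :: mulR]]
3. [C=((5 - 1) * ((λv. 1) 2)) | E=∅ | K=[fun :: mulR]]
4. [C=(5 - 1) | E=∅ | K=[mulR :: fun :: mulR]]
5. [C=5 | E=∅ | K=[subR :: mulR :: fun :: mulR]]
6. [C=1 | E=∅ | K=[subL(5) :: mulR :: fun :: mulR]]
7. [C=((λv. 1) 2) | E=∅ | K=[mulL(4) :: fun :: mulR]]
8. [C=(λv. 1) | E=∅ | K=[arg :: mulL(4) :: fun :: mulR]]
9. [C=2 | E=∅ | K=[fun :: mulL(4) :: fun :: mulR]]
10. [C=1 | E={v↦2} | K=[mulL(4) :: fun :: mulR]]
11. [C=7 | E={x↦4} | K=[mulR]]
12. [C=((λy. (let x = (let u = y in y) in x)) ((λq. ((λp. p) q)) (-1 - 3))) | E=∅ | K=[mulL(7)]]
13. [C=(λy. (let x = (let u = y in y) in x)) | E=∅ | K=[arg :: mulL(7)]]
14. [C=((λq. ((λp. p) q)) (-1 - 3)) | E=∅ | K=[fun :: mulL(7)]]
15. [C=(λq. ((λp. p) q)) | E=∅ | K=[arg :: fun :: mulL(7)]]
16. [C=(-1 - 3) | E=∅ | K=[fun :: fun :: mulL(7)]]
17. [C=-1 | E=∅ | K=[subR :: fun :: fun :: mulL(7)]]
18. [C=3 | E=∅ | K=[subL(-1) :: fun :: fun :: mulL(7)]]
19. [C=((λp. p) q) | E={q↦-4} | K=[fun :: mulL(7)]]
20. [C=(λp. p) | E={q↦-4} | K=[arg :: fun :: mulL(7)]]
21. [C=q | E={q↦-4} | K=[fun :: fun :: mulL(7)]]
22. [C=p | E={p↦-4, q↦-4} | K=[fun :: mulL(7)]]
23. [C=(let x = (let u = y in y) in x) | E={y↦-4} | K=[mulL(7)]]
24. [C=(let u = y in y) | E={y↦-4} | K=[let x :: mulL(7)]]
25. [C=y | E={y↦-4} | K=[let u :: let x :: mulL(7)]]
26. [C=y | E={u↦-4, y↦-4} | K=[let x :: mulL(7)]]
27. [C=x | E={x↦-4, y↦-4} | K=[mulL(7)]]
→ final value -28

Answer: -28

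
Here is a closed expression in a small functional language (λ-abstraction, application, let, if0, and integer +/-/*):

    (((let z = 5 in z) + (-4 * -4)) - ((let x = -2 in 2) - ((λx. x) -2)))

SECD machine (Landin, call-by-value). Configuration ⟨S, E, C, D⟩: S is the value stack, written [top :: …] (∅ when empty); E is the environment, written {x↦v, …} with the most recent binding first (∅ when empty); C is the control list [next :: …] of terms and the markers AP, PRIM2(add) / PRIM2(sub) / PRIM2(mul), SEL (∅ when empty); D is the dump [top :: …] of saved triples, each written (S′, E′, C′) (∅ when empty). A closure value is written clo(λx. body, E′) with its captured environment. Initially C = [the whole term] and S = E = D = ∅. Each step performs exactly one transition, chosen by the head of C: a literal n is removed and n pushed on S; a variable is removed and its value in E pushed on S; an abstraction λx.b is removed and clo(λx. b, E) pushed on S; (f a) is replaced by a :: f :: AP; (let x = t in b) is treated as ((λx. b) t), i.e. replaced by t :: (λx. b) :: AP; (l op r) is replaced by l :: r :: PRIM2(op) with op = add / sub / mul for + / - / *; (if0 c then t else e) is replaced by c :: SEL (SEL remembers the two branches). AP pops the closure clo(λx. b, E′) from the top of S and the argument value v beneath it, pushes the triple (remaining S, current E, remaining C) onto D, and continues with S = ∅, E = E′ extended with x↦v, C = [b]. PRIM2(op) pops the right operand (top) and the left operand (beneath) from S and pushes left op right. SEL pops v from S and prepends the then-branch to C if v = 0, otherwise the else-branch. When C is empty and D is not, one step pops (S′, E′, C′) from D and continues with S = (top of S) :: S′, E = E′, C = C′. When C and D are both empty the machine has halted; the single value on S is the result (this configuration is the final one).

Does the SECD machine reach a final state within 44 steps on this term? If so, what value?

Answer: 17

Machine steps:
t=0: <S=∅, E=∅, C=[(((let z = 5 in z) + (-4 * -4)) - ((let x = -2 in 2) - ((λx. x) -2)))], D=∅>
t=1: <S=∅, E=∅, C=[((let z = 5 in z) + (-4 * -4)) :: ((let x = -2 in 2) - ((λx. x) -2)) :: PRIM2(sub)], D=∅>
t=2: <S=∅, E=∅, C=[(let z = 5 in z) :: (-4 * -4) :: PRIM2(add) :: ((let x = -2 in 2) - ((λx. x) -2)) :: PRIM2(sub)], D=∅>
t=3: <S=∅, E=∅, C=[5 :: (λz. z) :: AP :: (-4 * -4) :: PRIM2(add) :: ((let x = -2 in 2) - ((λx. x) -2)) :: PRIM2(sub)], D=∅>
t=4: <S=[5], E=∅, C=[(λz. z) :: AP :: (-4 * -4) :: PRIM2(add) :: ((let x = -2 in 2) - ((λx. x) -2)) :: PRIM2(sub)], D=∅>
t=5: <S=[clo(λz. z, ∅) :: 5], E=∅, C=[AP :: (-4 * -4) :: PRIM2(add) :: ((let x = -2 in 2) - ((λx. x) -2)) :: PRIM2(sub)], D=∅>
t=6: <S=∅, E={z↦5}, C=[z], D=[(∅, ∅, [(-4 * -4) :: PRIM2(add) :: ((let x = -2 in 2) - ((λx. x) -2)) :: PRIM2(sub)])]>
t=7: <S=[5], E={z↦5}, C=∅, D=[(∅, ∅, [(-4 * -4) :: PRIM2(add) :: ((let x = -2 in 2) - ((λx. x) -2)) :: PRIM2(sub)])]>
t=8: <S=[5], E=∅, C=[(-4 * -4) :: PRIM2(add) :: ((let x = -2 in 2) - ((λx. x) -2)) :: PRIM2(sub)], D=∅>
t=9: <S=[5], E=∅, C=[-4 :: -4 :: PRIM2(mul) :: PRIM2(add) :: ((let x = -2 in 2) - ((λx. x) -2)) :: PRIM2(sub)], D=∅>
t=10: <S=[-4 :: 5], E=∅, C=[-4 :: PRIM2(mul) :: PRIM2(add) :: ((let x = -2 in 2) - ((λx. x) -2)) :: PRIM2(sub)], D=∅>
t=11: <S=[-4 :: -4 :: 5], E=∅, C=[PRIM2(mul) :: PRIM2(add) :: ((let x = -2 in 2) - ((λx. x) -2)) :: PRIM2(sub)], D=∅>
t=12: <S=[16 :: 5], E=∅, C=[PRIM2(add) :: ((let x = -2 in 2) - ((λx. x) -2)) :: PRIM2(sub)], D=∅>
t=13: <S=[21], E=∅, C=[((let x = -2 in 2) - ((λx. x) -2)) :: PRIM2(sub)], D=∅>
t=14: <S=[21], E=∅, C=[(let x = -2 in 2) :: ((λx. x) -2) :: PRIM2(sub) :: PRIM2(sub)], D=∅>
t=15: <S=[21], E=∅, C=[-2 :: (λx. 2) :: AP :: ((λx. x) -2) :: PRIM2(sub) :: PRIM2(sub)], D=∅>
t=16: <S=[-2 :: 21], E=∅, C=[(λx. 2) :: AP :: ((λx. x) -2) :: PRIM2(sub) :: PRIM2(sub)], D=∅>
t=17: <S=[clo(λx. 2, ∅) :: -2 :: 21], E=∅, C=[AP :: ((λx. x) -2) :: PRIM2(sub) :: PRIM2(sub)], D=∅>
t=18: <S=∅, E={x↦-2}, C=[2], D=[([21], ∅, [((λx. x) -2) :: PRIM2(sub) :: PRIM2(sub)])]>
t=19: <S=[2], E={x↦-2}, C=∅, D=[([21], ∅, [((λx. x) -2) :: PRIM2(sub) :: PRIM2(sub)])]>
t=20: <S=[2 :: 21], E=∅, C=[((λx. x) -2) :: PRIM2(sub) :: PRIM2(sub)], D=∅>
t=21: <S=[2 :: 21], E=∅, C=[-2 :: (λx. x) :: AP :: PRIM2(sub) :: PRIM2(sub)], D=∅>
t=22: <S=[-2 :: 2 :: 21], E=∅, C=[(λx. x) :: AP :: PRIM2(sub) :: PRIM2(sub)], D=∅>
t=23: <S=[clo(λx. x, ∅) :: -2 :: 2 :: 21], E=∅, C=[AP :: PRIM2(sub) :: PRIM2(sub)], D=∅>
t=24: <S=∅, E={x↦-2}, C=[x], D=[([2 :: 21], ∅, [PRIM2(sub) :: PRIM2(sub)])]>
t=25: <S=[-2], E={x↦-2}, C=∅, D=[([2 :: 21], ∅, [PRIM2(sub) :: PRIM2(sub)])]>
t=26: <S=[-2 :: 2 :: 21], E=∅, C=[PRIM2(sub) :: PRIM2(sub)], D=∅>
t=27: <S=[4 :: 21], E=∅, C=[PRIM2(sub)], D=∅>
t=28: <S=[17], E=∅, C=∅, D=∅>
→ final value 17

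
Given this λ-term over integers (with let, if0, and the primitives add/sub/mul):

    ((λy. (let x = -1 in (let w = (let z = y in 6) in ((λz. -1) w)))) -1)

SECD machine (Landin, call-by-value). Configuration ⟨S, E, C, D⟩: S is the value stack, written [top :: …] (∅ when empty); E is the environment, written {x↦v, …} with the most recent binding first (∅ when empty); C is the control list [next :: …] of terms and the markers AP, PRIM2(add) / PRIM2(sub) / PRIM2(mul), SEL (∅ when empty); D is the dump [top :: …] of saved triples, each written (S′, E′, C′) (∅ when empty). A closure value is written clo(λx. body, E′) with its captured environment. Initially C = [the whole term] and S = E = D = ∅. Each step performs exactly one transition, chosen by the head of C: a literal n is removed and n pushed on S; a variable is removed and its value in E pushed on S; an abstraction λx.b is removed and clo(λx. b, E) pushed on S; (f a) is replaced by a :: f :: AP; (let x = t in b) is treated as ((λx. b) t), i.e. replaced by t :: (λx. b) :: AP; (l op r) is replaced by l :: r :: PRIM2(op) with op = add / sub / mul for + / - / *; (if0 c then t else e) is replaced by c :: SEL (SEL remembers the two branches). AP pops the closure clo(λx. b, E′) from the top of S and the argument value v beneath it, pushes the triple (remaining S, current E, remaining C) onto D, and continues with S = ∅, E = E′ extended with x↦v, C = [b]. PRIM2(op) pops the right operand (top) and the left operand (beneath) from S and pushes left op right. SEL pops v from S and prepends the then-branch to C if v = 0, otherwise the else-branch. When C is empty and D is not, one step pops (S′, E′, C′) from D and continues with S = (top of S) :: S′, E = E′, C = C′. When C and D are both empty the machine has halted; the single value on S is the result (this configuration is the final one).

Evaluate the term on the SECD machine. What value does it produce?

Answer: -1

Execution trace:
step 0: [S=∅ | E=∅ | C=[((λy. (let x = -1 in (let w = (let z = y in 6) in ((λz. -1) w)))) -1)] | D=∅]
step 1: [S=∅ | E=∅ | C=[-1 :: (λy. (let x = -1 in (let w = (let z = y in 6) in ((λz. -1) w)))) :: AP] | D=∅]
step 2: [S=[-1] | E=∅ | C=[(λy. (let x = -1 in (let w = (let z = y in 6) in ((λz. -1) w)))) :: AP] | D=∅]
step 3: [S=[clo(λy. (let x = -1 in (let w = (let z = y in 6) in ((λz. -1) w))), ∅) :: -1] | E=∅ | C=[AP] | D=∅]
step 4: [S=∅ | E={y↦-1} | C=[(let x = -1 in (let w = (let z = y in 6) in ((λz. -1) w)))] | D=[(∅, ∅, ∅)]]
step 5: [S=∅ | E={y↦-1} | C=[-1 :: (λx. (let w = (let z = y in 6) in ((λz. -1) w))) :: AP] | D=[(∅, ∅, ∅)]]
step 6: [S=[-1] | E={y↦-1} | C=[(λx. (let w = (let z = y in 6) in ((λz. -1) w))) :: AP] | D=[(∅, ∅, ∅)]]
step 7: [S=[clo(λx. (let w = (let z = y in 6) in ((λz. -1) w)), {y↦-1}) :: -1] | E={y↦-1} | C=[AP] | D=[(∅, ∅, ∅)]]
step 8: [S=∅ | E={x↦-1, y↦-1} | C=[(let w = (let z = y in 6) in ((λz. -1) w))] | D=[(∅, {y↦-1}, ∅) :: (∅, ∅, ∅)]]
step 9: [S=∅ | E={x↦-1, y↦-1} | C=[(let z = y in 6) :: (λw. ((λz. -1) w)) :: AP] | D=[(∅, {y↦-1}, ∅) :: (∅, ∅, ∅)]]
step 10: [S=∅ | E={x↦-1, y↦-1} | C=[y :: (λz. 6) :: AP :: (λw. ((λz. -1) w)) :: AP] | D=[(∅, {y↦-1}, ∅) :: (∅, ∅, ∅)]]
step 11: [S=[-1] | E={x↦-1, y↦-1} | C=[(λz. 6) :: AP :: (λw. ((λz. -1) w)) :: AP] | D=[(∅, {y↦-1}, ∅) :: (∅, ∅, ∅)]]
step 12: [S=[clo(λz. 6, {x↦-1, y↦-1}) :: -1] | E={x↦-1, y↦-1} | C=[AP :: (λw. ((λz. -1) w)) :: AP] | D=[(∅, {y↦-1}, ∅) :: (∅, ∅, ∅)]]
step 13: [S=∅ | E={z↦-1, x↦-1, y↦-1} | C=[6] | D=[(∅, {x↦-1, y↦-1}, [(λw. ((λz. -1) w)) :: AP]) :: (∅, {y↦-1}, ∅) :: (∅, ∅, ∅)]]
step 14: [S=[6] | E={z↦-1, x↦-1, y↦-1} | C=∅ | D=[(∅, {x↦-1, y↦-1}, [(λw. ((λz. -1) w)) :: AP]) :: (∅, {y↦-1}, ∅) :: (∅, ∅, ∅)]]
step 15: [S=[6] | E={x↦-1, y↦-1} | C=[(λw. ((λz. -1) w)) :: AP] | D=[(∅, {y↦-1}, ∅) :: (∅, ∅, ∅)]]
step 16: [S=[clo(λw. ((λz. -1) w), {x↦-1, y↦-1}) :: 6] | E={x↦-1, y↦-1} | C=[AP] | D=[(∅, {y↦-1}, ∅) :: (∅, ∅, ∅)]]
step 17: [S=∅ | E={w↦6, x↦-1, y↦-1} | C=[((λz. -1) w)] | D=[(∅, {x↦-1, y↦-1}, ∅) :: (∅, {y↦-1}, ∅) :: (∅, ∅, ∅)]]
step 18: [S=∅ | E={w↦6, x↦-1, y↦-1} | C=[w :: (λz. -1) :: AP] | D=[(∅, {x↦-1, y↦-1}, ∅) :: (∅, {y↦-1}, ∅) :: (∅, ∅, ∅)]]
step 19: [S=[6] | E={w↦6, x↦-1, y↦-1} | C=[(λz. -1) :: AP] | D=[(∅, {x↦-1, y↦-1}, ∅) :: (∅, {y↦-1}, ∅) :: (∅, ∅, ∅)]]
step 20: [S=[clo(λz. -1, {w↦6, x↦-1, y↦-1}) :: 6] | E={w↦6, x↦-1, y↦-1} | C=[AP] | D=[(∅, {x↦-1, y↦-1}, ∅) :: (∅, {y↦-1}, ∅) :: (∅, ∅, ∅)]]
step 21: [S=∅ | E={z↦6, w↦6, x↦-1, y↦-1} | C=[-1] | D=[(∅, {w↦6, x↦-1, y↦-1}, ∅) :: (∅, {x↦-1, y↦-1}, ∅) :: (∅, {y↦-1}, ∅) :: (∅, ∅, ∅)]]
step 22: [S=[-1] | E={z↦6, w↦6, x↦-1, y↦-1} | C=∅ | D=[(∅, {w↦6, x↦-1, y↦-1}, ∅) :: (∅, {x↦-1, y↦-1}, ∅) :: (∅, {y↦-1}, ∅) :: (∅, ∅, ∅)]]
step 23: [S=[-1] | E={w↦6, x↦-1, y↦-1} | C=∅ | D=[(∅, {x↦-1, y↦-1}, ∅) :: (∅, {y↦-1}, ∅) :: (∅, ∅, ∅)]]
step 24: [S=[-1] | E={x↦-1, y↦-1} | C=∅ | D=[(∅, {y↦-1}, ∅) :: (∅, ∅, ∅)]]
step 25: [S=[-1] | E={y↦-1} | C=∅ | D=[(∅, ∅, ∅)]]
step 26: [S=[-1] | E=∅ | C=∅ | D=∅]
→ final value -1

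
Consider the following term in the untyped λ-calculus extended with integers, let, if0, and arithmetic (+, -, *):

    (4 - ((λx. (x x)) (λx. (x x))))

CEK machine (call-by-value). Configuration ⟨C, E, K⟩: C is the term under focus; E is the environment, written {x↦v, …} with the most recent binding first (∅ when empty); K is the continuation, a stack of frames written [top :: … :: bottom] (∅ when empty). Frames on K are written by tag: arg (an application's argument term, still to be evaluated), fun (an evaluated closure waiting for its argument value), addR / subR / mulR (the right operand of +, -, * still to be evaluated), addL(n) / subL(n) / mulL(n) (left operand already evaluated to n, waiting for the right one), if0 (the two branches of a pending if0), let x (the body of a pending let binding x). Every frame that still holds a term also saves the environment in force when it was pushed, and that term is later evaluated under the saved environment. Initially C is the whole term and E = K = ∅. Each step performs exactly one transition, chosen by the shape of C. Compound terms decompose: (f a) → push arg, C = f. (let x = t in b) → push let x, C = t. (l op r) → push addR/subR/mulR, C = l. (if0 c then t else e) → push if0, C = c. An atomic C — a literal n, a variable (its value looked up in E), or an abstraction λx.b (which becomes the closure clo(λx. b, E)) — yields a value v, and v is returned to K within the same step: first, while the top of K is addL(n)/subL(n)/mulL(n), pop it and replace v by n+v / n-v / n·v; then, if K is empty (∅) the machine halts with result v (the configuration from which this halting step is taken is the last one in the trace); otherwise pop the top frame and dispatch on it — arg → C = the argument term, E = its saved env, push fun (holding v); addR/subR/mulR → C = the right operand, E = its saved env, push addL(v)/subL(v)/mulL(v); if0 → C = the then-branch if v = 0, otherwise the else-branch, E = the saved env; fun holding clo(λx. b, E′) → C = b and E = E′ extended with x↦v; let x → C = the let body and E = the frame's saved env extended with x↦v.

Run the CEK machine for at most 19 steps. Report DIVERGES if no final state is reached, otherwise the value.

[0] <C=(4 - ((λx. (x x)) (λx. (x x)))), E=∅, K=∅>
[1] <C=4, E=∅, K=[subR]>
[2] <C=((λx. (x x)) (λx. (x x))), E=∅, K=[subL(4)]>
[3] <C=(λx. (x x)), E=∅, K=[arg :: subL(4)]>
[4] <C=(λx. (x x)), E=∅, K=[fun :: subL(4)]>
[5] <C=(x x), E={x↦clo(λx. (x x), ∅)}, K=[subL(4)]>
[6] <C=x, E={x↦clo(λx. (x x), ∅)}, K=[arg :: subL(4)]>
[7] <C=x, E={x↦clo(λx. (x x), ∅)}, K=[fun :: subL(4)]>
… configuration repeats with period 3 (steps 5–7 recur indefinitely) …

Answer: DIVERGES (no final state within 19 steps)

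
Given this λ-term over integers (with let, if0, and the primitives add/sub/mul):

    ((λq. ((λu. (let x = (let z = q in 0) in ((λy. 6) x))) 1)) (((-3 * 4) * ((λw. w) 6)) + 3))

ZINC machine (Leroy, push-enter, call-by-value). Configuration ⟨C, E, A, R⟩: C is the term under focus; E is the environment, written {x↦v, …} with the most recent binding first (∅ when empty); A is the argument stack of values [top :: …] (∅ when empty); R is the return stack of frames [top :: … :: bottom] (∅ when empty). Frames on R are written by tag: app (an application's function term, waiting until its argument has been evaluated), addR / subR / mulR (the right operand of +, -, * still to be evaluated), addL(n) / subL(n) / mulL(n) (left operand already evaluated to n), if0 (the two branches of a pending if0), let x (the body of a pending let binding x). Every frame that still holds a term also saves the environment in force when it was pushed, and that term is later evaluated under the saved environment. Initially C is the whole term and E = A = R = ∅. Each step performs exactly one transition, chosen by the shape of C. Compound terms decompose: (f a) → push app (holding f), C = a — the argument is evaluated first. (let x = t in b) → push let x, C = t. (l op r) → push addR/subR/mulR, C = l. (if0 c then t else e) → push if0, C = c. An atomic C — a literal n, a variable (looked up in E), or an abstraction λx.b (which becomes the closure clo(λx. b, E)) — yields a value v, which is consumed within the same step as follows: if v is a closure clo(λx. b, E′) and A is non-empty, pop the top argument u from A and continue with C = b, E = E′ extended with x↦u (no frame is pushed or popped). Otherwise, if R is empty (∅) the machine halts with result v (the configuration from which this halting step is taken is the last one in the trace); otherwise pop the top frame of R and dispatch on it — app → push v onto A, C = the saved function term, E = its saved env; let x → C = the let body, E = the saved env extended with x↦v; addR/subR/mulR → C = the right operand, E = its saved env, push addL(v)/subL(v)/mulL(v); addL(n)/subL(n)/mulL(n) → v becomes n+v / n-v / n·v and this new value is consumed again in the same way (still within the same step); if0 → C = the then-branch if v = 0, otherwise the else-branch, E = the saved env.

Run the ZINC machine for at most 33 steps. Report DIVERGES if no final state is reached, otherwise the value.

Answer: 6

Execution trace:
step 0: ⟨C=((λq. ((λu. (let x = (let z = q in 0) in ((λy. 6) x))) 1)) (((-3 * 4) * ((λw. w) 6)) + 3)); E=∅; A=∅; R=∅⟩
step 1: ⟨C=(((-3 * 4) * ((λw. w) 6)) + 3); E=∅; A=∅; R=[app]⟩
step 2: ⟨C=((-3 * 4) * ((λw. w) 6)); E=∅; A=∅; R=[addR :: app]⟩
step 3: ⟨C=(-3 * 4); E=∅; A=∅; R=[mulR :: addR :: app]⟩
step 4: ⟨C=-3; E=∅; A=∅; R=[mulR :: mulR :: addR :: app]⟩
step 5: ⟨C=4; E=∅; A=∅; R=[mulL(-3) :: mulR :: addR :: app]⟩
step 6: ⟨C=((λw. w) 6); E=∅; A=∅; R=[mulL(-12) :: addR :: app]⟩
step 7: ⟨C=6; E=∅; A=∅; R=[app :: mulL(-12) :: addR :: app]⟩
step 8: ⟨C=(λw. w); E=∅; A=[6]; R=[mulL(-12) :: addR :: app]⟩
step 9: ⟨C=w; E={w↦6}; A=∅; R=[mulL(-12) :: addR :: app]⟩
step 10: ⟨C=3; E=∅; A=∅; R=[addL(-72) :: app]⟩
step 11: ⟨C=(λq. ((λu. (let x = (let z = q in 0) in ((λy. 6) x))) 1)); E=∅; A=[-69]; R=∅⟩
step 12: ⟨C=((λu. (let x = (let z = q in 0) in ((λy. 6) x))) 1); E={q↦-69}; A=∅; R=∅⟩
step 13: ⟨C=1; E={q↦-69}; A=∅; R=[app]⟩
step 14: ⟨C=(λu. (let x = (let z = q in 0) in ((λy. 6) x))); E={q↦-69}; A=[1]; R=∅⟩
step 15: ⟨C=(let x = (let z = q in 0) in ((λy. 6) x)); E={u↦1, q↦-69}; A=∅; R=∅⟩
step 16: ⟨C=(let z = q in 0); E={u↦1, q↦-69}; A=∅; R=[let x]⟩
step 17: ⟨C=q; E={u↦1, q↦-69}; A=∅; R=[let z :: let x]⟩
step 18: ⟨C=0; E={z↦-69, u↦1, q↦-69}; A=∅; R=[let x]⟩
step 19: ⟨C=((λy. 6) x); E={x↦0, u↦1, q↦-69}; A=∅; R=∅⟩
step 20: ⟨C=x; E={x↦0, u↦1, q↦-69}; A=∅; R=[app]⟩
step 21: ⟨C=(λy. 6); E={x↦0, u↦1, q↦-69}; A=[0]; R=∅⟩
step 22: ⟨C=6; E={y↦0, x↦0, u↦1, q↦-69}; A=∅; R=∅⟩
→ final value 6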